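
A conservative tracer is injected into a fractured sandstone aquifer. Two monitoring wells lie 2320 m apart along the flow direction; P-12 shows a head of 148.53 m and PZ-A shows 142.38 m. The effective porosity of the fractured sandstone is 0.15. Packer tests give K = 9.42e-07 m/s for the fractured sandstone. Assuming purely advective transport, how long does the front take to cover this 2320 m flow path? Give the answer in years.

4420

Convert K: 9.42e-07 m/s × 86400 = 0.08139 m/day.
Hydraulic gradient i = (148.53 − 142.38) / 2320 = 6.15 / 2320 = 0.002651.
Darcy flux q = K · i = 0.08139 × 0.002651 = 0.0002158 m/day.
Seepage velocity v = q / n_e = 0.0002158 / 0.15 = 0.001438 m/day.
Travel time t = L / v = 2320 / 0.001438 = 1.613e+06 days = 4416 years.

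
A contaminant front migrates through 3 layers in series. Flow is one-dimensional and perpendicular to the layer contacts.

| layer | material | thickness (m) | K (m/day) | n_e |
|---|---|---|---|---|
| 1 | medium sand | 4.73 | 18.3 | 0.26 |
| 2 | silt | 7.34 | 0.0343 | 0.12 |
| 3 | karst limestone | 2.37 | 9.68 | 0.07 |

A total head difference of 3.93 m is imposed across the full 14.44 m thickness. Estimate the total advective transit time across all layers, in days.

With flow normal to the layers, continuity requires the same specific discharge q through every layer.
Σ(b_i/K_i) = 4.73/18.3 + 7.34/0.0343 + 2.37/9.68 = 214.5 d.
q = Δh / Σ(b_i/K_i) = 3.93 / 214.5 = 0.01832 m/day.
In each layer the seepage velocity is v_i = q/n_i, so the layer transit time is t_i = b_i·n_i / q:
  layer 1 (medium sand): t_1 = 4.73 × 0.26 / 0.01832 = 67.12 d
  layer 2 (silt): t_2 = 7.34 × 0.12 / 0.01832 = 48.07 d
  layer 3 (karst limestone): t_3 = 2.37 × 0.07 / 0.01832 = 9.055 d
Total t = Σ t_i = 124.3 days.

124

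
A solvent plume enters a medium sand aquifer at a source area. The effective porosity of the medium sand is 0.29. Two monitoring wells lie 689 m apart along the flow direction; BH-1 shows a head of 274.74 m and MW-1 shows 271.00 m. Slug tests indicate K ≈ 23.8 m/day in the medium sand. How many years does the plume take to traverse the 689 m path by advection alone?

4.23

Hydraulic gradient i = (274.74 − 271.00) / 689 = 3.74 / 689 = 0.005428.
Darcy flux q = K · i = 23.80 × 0.005428 = 0.1292 m/day.
Seepage velocity v = q / n_e = 0.1292 / 0.29 = 0.4455 m/day.
Travel time t = L / v = 689 / 0.4455 = 1547 days = 4.234 years.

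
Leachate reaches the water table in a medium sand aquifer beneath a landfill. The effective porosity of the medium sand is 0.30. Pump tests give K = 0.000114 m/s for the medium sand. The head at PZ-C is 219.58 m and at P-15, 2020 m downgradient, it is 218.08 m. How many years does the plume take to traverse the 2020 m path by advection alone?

Convert K: 0.000114 m/s × 86400 = 9.850 m/day.
Hydraulic gradient i = (219.58 − 218.08) / 2020 = 1.5 / 2020 = 0.0007426.
Darcy flux q = K · i = 9.850 × 0.0007426 = 0.007314 m/day.
Seepage velocity v = q / n_e = 0.007314 / 0.30 = 0.02438 m/day.
Travel time t = L / v = 2020 / 0.02438 = 82854 days = 226.8 years.

227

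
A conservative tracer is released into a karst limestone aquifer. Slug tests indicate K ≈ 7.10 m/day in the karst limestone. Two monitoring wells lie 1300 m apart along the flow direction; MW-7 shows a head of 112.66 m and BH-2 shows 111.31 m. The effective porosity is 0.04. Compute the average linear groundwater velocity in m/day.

Hydraulic gradient i = (112.66 − 111.31) / 1300 = 1.35 / 1300 = 0.001038.
Darcy flux q = K · i = 7.100 × 0.001038 = 0.007373 m/day.
Seepage velocity v = q / n_e = 0.007373 / 0.04 = 0.1843 m/day.

0.184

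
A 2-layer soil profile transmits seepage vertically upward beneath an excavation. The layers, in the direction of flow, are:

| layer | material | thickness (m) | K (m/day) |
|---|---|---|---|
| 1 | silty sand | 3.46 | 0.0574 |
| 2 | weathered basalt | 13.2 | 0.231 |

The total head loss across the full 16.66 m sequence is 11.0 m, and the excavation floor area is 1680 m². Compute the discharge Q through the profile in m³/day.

157

Flow is perpendicular to layering, so the layers act in series and the equivalent K is the thickness-weighted harmonic mean.
Total thickness L = 3.46 + 13.2 = 16.66 m.
Σ(b_i/K_i) = 3.46/0.0574 + 13.2/0.231 = 117.4 d.
K_eq = L / Σ(b_i/K_i) = 16.66 / 117.4 = 0.1419 m/day.
Q = K_eq · A · (Δh/L) = 0.1419 × 1680 × (11.0/16.66) = 157.4 m³/day.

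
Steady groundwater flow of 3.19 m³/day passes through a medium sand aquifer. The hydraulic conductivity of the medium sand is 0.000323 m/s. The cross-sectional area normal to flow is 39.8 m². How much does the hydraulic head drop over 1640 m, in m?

4.71

Convert K: 0.000323 m/s × 86400 = 27.91 m/day.
From Q = K·A·i, i = Q / (K·A) = 3.19 / (27.91 × 39.80) = 0.002872.
Head loss Δh = i · L = 0.002872 × 1640 = 4.710 m.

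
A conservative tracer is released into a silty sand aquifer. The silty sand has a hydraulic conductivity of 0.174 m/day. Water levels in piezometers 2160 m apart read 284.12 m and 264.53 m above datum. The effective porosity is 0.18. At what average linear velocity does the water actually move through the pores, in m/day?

0.00877

Hydraulic gradient i = (284.12 − 264.53) / 2160 = 19.59 / 2160 = 0.009069.
Darcy flux q = K · i = 0.1740 × 0.009069 = 0.001578 m/day.
Seepage velocity v = q / n_e = 0.001578 / 0.18 = 0.008767 m/day.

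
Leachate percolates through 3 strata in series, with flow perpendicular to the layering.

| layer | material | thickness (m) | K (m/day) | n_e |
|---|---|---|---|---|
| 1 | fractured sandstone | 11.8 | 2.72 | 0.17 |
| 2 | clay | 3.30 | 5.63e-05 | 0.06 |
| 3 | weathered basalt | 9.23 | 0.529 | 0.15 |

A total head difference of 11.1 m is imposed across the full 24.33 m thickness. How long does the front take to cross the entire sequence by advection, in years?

51.9

With flow normal to the layers, continuity requires the same specific discharge q through every layer.
Σ(b_i/K_i) = 11.8/2.72 + 3.30/5.63e-05 + 9.23/0.529 = 58636 d.
q = Δh / Σ(b_i/K_i) = 11.1 / 58636 = 0.0001893 m/day.
In each layer the seepage velocity is v_i = q/n_i, so the layer transit time is t_i = b_i·n_i / q:
  layer 1 (fractured sandstone): t_1 = 11.8 × 0.17 / 0.0001893 = 10597 d
  layer 2 (clay): t_2 = 3.30 × 0.06 / 0.0001893 = 1046 d
  layer 3 (weathered basalt): t_3 = 9.23 × 0.15 / 0.0001893 = 7314 d
Total t = Σ t_i = 18956 days = 51.90 years.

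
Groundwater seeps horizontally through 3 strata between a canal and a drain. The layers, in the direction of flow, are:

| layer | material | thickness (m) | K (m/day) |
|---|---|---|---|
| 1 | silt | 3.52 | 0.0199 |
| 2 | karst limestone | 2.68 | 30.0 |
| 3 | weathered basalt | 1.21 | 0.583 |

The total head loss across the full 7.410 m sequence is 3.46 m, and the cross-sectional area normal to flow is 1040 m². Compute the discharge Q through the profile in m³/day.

Flow is perpendicular to layering, so the layers act in series and the equivalent K is the thickness-weighted harmonic mean.
Total thickness L = 3.52 + 2.68 + 1.21 = 7.410 m.
Σ(b_i/K_i) = 3.52/0.0199 + 2.68/30.0 + 1.21/0.583 = 179.0 d.
K_eq = L / Σ(b_i/K_i) = 7.410 / 179.0 = 0.04139 m/day.
Q = K_eq · A · (Δh/L) = 0.04139 × 1040 × (3.46/7.410) = 20.10 m³/day.

20.1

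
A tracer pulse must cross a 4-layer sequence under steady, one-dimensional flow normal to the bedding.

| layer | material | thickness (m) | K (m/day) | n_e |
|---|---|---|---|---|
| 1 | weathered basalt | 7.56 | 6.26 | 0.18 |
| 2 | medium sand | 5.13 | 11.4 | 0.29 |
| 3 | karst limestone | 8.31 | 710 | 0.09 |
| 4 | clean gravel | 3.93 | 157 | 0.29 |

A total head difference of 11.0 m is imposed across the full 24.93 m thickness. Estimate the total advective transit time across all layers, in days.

0.730

With flow normal to the layers, continuity requires the same specific discharge q through every layer.
Σ(b_i/K_i) = 7.56/6.26 + 5.13/11.4 + 8.31/710 + 3.93/157 = 1.694 d.
q = Δh / Σ(b_i/K_i) = 11.0 / 1.694 = 6.492 m/day.
In each layer the seepage velocity is v_i = q/n_i, so the layer transit time is t_i = b_i·n_i / q:
  layer 1 (weathered basalt): t_1 = 7.56 × 0.18 / 6.492 = 0.2096 d
  layer 2 (medium sand): t_2 = 5.13 × 0.29 / 6.492 = 0.2292 d
  layer 3 (karst limestone): t_3 = 8.31 × 0.09 / 6.492 = 0.1152 d
  layer 4 (clean gravel): t_4 = 3.93 × 0.29 / 6.492 = 0.1756 d
Total t = Σ t_i = 0.7295 days.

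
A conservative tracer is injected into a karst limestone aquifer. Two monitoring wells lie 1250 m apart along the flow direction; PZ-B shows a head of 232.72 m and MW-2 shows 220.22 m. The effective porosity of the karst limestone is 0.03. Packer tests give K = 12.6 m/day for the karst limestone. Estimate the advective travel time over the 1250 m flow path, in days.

Hydraulic gradient i = (232.72 − 220.22) / 1250 = 12.5 / 1250 = 0.01000.
Darcy flux q = K · i = 12.60 × 0.01000 = 0.1260 m/day.
Seepage velocity v = q / n_e = 0.1260 / 0.03 = 4.200 m/day.
Travel time t = L / v = 1250 / 4.200 = 297.6 days.

298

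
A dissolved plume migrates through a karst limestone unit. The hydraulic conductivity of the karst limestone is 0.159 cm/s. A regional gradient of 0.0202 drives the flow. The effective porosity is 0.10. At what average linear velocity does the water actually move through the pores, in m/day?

Convert K: 0.159 cm/s × 864 = 137.4 m/day.
Hydraulic gradient i = 0.0202.
Darcy flux q = K · i = 137.4 × 0.02020 = 2.775 m/day.
Seepage velocity v = q / n_e = 2.775 / 0.10 = 27.75 m/day.

27.7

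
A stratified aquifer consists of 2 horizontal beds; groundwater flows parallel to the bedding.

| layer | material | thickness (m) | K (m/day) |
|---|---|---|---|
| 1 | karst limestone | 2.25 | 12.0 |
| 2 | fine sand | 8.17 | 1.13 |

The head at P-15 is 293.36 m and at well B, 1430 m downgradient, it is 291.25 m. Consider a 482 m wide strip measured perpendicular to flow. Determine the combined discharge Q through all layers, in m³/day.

Flow is parallel to layering, so each bed carries its own Darcy discharge and the transmissivities add.
Σ(K_i·b_i) = 12.0×2.25 + 1.13×8.17 = 36.23 m²/day.
Hydraulic gradient i = (293.36 − 291.25) / 1430 = 2.11 / 1430 = 0.001476.
Q = Σ(K_i·b_i) · W · i = 36.23 × 482 × 0.001476 = 25.77 m³/day.

25.8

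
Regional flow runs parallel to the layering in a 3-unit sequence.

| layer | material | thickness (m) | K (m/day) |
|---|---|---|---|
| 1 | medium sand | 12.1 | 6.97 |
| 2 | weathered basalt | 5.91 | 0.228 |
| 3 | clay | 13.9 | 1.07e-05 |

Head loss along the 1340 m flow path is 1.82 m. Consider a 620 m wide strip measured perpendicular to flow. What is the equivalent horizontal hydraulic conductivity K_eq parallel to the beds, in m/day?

Flow is parallel to layering, so each bed carries its own Darcy discharge and the transmissivities add.
Σ(K_i·b_i) = 6.97×12.1 + 0.228×5.91 + 1.07e-05×13.9 = 85.68 m²/day.
Total thickness b = 31.91 m, so K_eq = Σ(K_i·b_i)/b = 2.685 m/day.

2.69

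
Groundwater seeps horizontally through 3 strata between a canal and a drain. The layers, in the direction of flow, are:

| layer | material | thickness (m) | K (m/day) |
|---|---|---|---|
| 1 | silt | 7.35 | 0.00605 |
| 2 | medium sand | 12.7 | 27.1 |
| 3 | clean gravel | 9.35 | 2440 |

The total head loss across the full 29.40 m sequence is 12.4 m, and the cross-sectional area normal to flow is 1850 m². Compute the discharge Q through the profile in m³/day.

18.9

Flow is perpendicular to layering, so the layers act in series and the equivalent K is the thickness-weighted harmonic mean.
Total thickness L = 7.35 + 12.7 + 9.35 = 29.40 m.
Σ(b_i/K_i) = 7.35/0.00605 + 12.7/27.1 + 9.35/2440 = 1215 d.
K_eq = L / Σ(b_i/K_i) = 29.40 / 1215 = 0.02419 m/day.
Q = K_eq · A · (Δh/L) = 0.02419 × 1850 × (12.4/29.40) = 18.88 m³/day.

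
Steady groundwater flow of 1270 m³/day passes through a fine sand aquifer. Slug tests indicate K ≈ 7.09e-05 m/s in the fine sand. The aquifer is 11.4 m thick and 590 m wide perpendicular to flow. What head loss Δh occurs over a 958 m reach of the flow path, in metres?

29.5

Convert K: 7.09e-05 m/s × 86400 = 6.126 m/day.
Cross-sectional area A = 590 × 11.4 = 6726 m².
From Q = K·A·i, i = Q / (K·A) = 1270 / (6.126 × 6726) = 0.03082.
Head loss Δh = i · L = 0.03082 × 958 = 29.53 m.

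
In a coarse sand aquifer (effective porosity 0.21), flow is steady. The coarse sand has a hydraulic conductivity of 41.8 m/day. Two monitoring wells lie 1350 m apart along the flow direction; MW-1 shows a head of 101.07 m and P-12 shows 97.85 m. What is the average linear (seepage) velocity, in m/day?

Hydraulic gradient i = (101.07 − 97.85) / 1350 = 3.22 / 1350 = 0.002385.
Darcy flux q = K · i = 41.80 × 0.002385 = 0.09970 m/day.
Seepage velocity v = q / n_e = 0.09970 / 0.21 = 0.4748 m/day.

0.475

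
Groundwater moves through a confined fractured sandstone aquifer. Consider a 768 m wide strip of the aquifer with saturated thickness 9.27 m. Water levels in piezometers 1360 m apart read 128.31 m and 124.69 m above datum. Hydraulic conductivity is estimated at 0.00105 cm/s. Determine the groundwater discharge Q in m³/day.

17.2

Convert K: 0.00105 cm/s × 864 = 0.9072 m/day.
Cross-sectional area A = 768 × 9.27 = 7119 m².
Hydraulic gradient i = (128.31 − 124.69) / 1360 = 3.62 / 1360 = 0.002662.
Darcy's law: Q = K · A · i = 0.9072 × 7119 × 0.002662 = 17.19 m³/day.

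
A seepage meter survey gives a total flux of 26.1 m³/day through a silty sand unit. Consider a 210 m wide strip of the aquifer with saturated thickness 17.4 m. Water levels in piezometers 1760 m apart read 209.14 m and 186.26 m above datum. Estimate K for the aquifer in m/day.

0.549

Cross-sectional area A = 210 × 17.4 = 3654 m².
Hydraulic gradient i = (209.14 − 186.26) / 1760 = 22.88 / 1760 = 0.01300.
From Q = K·A·i, K = Q / (A·i) = 26.1 / (3654 × 0.01300) = 0.5495 m/day.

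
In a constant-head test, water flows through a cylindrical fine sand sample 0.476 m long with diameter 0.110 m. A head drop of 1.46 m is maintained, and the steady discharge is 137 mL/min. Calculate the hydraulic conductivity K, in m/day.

Cross-sectional area A = π·(d/2)² = π × (0.110/2)² = 0.009503 m².
Convert discharge: 137 mL/min = 2.283e-06 m³/s.
Darcy's law rearranged: K = Q·L / (A·Δh) = 2.283e-06 × 0.476 / (0.009503 × 1.46) = 7.833e-05 m/s = 6.768 m/day.

6.77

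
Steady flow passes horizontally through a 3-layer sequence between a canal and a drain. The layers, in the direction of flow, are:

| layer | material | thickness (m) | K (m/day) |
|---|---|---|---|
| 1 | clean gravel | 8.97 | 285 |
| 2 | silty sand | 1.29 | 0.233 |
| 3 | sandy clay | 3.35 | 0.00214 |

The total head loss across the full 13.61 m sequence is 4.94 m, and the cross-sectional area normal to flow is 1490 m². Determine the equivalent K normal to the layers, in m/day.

Flow is perpendicular to layering, so the layers act in series and the equivalent K is the thickness-weighted harmonic mean.
Total thickness L = 8.97 + 1.29 + 3.35 = 13.61 m.
Σ(b_i/K_i) = 8.97/285 + 1.29/0.233 + 3.35/0.00214 = 1571 d.
K_eq = L / Σ(b_i/K_i) = 13.61 / 1571 = 0.008663 m/day.

0.00866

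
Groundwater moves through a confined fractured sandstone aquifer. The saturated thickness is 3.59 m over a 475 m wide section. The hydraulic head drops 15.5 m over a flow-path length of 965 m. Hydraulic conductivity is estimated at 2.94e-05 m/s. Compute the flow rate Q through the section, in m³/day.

69.6

Convert K: 2.94e-05 m/s × 86400 = 2.540 m/day.
Cross-sectional area A = 475 × 3.59 = 1705 m².
Hydraulic gradient i = Δh / L = 15.5 / 965 = 0.01606.
Darcy's law: Q = K · A · i = 2.540 × 1705 × 0.01606 = 69.58 m³/day.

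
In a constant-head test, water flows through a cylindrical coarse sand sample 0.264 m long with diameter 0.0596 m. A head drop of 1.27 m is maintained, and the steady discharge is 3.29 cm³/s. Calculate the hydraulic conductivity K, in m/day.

Cross-sectional area A = π·(d/2)² = π × (0.0596/2)² = 0.002790 m².
Convert discharge: 3.29 cm³/s = 3.290e-06 m³/s.
Darcy's law rearranged: K = Q·L / (A·Δh) = 3.290e-06 × 0.264 / (0.002790 × 1.27) = 0.0002451 m/s = 21.18 m/day.

21.2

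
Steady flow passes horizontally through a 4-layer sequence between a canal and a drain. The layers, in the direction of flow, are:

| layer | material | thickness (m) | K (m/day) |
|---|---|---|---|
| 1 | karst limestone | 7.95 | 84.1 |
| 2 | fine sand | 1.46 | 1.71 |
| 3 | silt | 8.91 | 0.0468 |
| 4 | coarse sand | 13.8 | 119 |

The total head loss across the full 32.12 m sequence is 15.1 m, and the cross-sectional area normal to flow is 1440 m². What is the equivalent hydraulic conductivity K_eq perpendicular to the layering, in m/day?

0.168

Flow is perpendicular to layering, so the layers act in series and the equivalent K is the thickness-weighted harmonic mean.
Total thickness L = 7.95 + 1.46 + 8.91 + 13.8 = 32.12 m.
Σ(b_i/K_i) = 7.95/84.1 + 1.46/1.71 + 8.91/0.0468 + 13.8/119 = 191.4 d.
K_eq = L / Σ(b_i/K_i) = 32.12 / 191.4 = 0.1678 m/day.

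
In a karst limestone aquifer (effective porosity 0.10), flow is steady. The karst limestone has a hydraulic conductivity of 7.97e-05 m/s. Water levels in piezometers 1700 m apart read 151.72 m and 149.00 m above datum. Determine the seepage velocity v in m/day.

0.110

Convert K: 7.97e-05 m/s × 86400 = 6.886 m/day.
Hydraulic gradient i = (151.72 − 149.00) / 1700 = 2.72 / 1700 = 0.001600.
Darcy flux q = K · i = 6.886 × 0.001600 = 0.01102 m/day.
Seepage velocity v = q / n_e = 0.01102 / 0.10 = 0.1102 m/day.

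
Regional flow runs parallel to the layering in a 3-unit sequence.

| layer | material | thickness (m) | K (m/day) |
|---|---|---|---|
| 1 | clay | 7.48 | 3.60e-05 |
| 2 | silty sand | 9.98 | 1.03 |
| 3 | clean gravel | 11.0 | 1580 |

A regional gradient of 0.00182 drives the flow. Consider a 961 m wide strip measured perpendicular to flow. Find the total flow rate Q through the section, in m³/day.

Flow is parallel to layering, so each bed carries its own Darcy discharge and the transmissivities add.
Σ(K_i·b_i) = 3.60e-05×7.48 + 1.03×9.98 + 1580×11.0 = 17390 m²/day.
Hydraulic gradient i = 0.00182.
Q = Σ(K_i·b_i) · W · i = 17390 × 961 × 0.001820 = 30416 m³/day.

30400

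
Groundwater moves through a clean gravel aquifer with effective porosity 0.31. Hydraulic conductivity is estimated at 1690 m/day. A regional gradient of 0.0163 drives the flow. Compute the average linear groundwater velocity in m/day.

88.9

Hydraulic gradient i = 0.0163.
Darcy flux q = K · i = 1690 × 0.01630 = 27.55 m/day.
Seepage velocity v = q / n_e = 27.55 / 0.31 = 88.86 m/day.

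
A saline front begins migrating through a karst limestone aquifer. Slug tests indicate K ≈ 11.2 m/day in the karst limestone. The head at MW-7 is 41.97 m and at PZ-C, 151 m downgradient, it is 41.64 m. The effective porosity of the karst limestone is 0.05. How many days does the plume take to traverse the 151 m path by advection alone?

308

Hydraulic gradient i = (41.97 − 41.64) / 151 = 0.33 / 151 = 0.002185.
Darcy flux q = K · i = 11.20 × 0.002185 = 0.02448 m/day.
Seepage velocity v = q / n_e = 0.02448 / 0.05 = 0.4895 m/day.
Travel time t = L / v = 151 / 0.4895 = 308.5 days.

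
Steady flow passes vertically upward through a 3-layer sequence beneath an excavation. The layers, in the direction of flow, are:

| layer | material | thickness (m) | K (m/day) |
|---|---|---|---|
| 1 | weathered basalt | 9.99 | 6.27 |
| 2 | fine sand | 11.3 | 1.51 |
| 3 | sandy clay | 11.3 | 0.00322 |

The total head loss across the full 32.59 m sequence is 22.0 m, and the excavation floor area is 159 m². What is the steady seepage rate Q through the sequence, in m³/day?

Flow is perpendicular to layering, so the layers act in series and the equivalent K is the thickness-weighted harmonic mean.
Total thickness L = 9.99 + 11.3 + 11.3 = 32.59 m.
Σ(b_i/K_i) = 9.99/6.27 + 11.3/1.51 + 11.3/0.00322 = 3518 d.
K_eq = L / Σ(b_i/K_i) = 32.59 / 3518 = 0.009263 m/day.
Q = K_eq · A · (Δh/L) = 0.009263 × 159 × (22.0/32.59) = 0.9942 m³/day.

0.994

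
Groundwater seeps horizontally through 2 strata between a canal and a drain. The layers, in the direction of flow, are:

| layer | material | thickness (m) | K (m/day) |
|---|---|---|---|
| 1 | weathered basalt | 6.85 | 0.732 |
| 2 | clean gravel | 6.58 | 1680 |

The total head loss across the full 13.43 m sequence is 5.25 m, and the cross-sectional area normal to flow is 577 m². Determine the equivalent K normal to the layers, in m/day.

1.43

Flow is perpendicular to layering, so the layers act in series and the equivalent K is the thickness-weighted harmonic mean.
Total thickness L = 6.85 + 6.58 = 13.43 m.
Σ(b_i/K_i) = 6.85/0.732 + 6.58/1680 = 9.362 d.
K_eq = L / Σ(b_i/K_i) = 13.43 / 9.362 = 1.435 m/day.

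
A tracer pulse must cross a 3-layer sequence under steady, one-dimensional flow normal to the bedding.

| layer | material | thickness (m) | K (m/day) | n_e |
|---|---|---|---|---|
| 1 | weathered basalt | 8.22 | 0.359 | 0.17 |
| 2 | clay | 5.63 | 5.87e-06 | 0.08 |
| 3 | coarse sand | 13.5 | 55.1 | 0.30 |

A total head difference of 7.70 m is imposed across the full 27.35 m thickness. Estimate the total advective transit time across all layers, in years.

2010

With flow normal to the layers, continuity requires the same specific discharge q through every layer.
Σ(b_i/K_i) = 8.22/0.359 + 5.63/5.87e-06 + 13.5/55.1 = 9.591e+05 d.
q = Δh / Σ(b_i/K_i) = 7.70 / 9.591e+05 = 8.028e-06 m/day.
In each layer the seepage velocity is v_i = q/n_i, so the layer transit time is t_i = b_i·n_i / q:
  layer 1 (weathered basalt): t_1 = 8.22 × 0.17 / 8.028e-06 = 1.741e+05 d
  layer 2 (clay): t_2 = 5.63 × 0.08 / 8.028e-06 = 56103 d
  layer 3 (coarse sand): t_3 = 13.5 × 0.30 / 8.028e-06 = 5.045e+05 d
Total t = Σ t_i = 7.346e+05 days = 2011 years.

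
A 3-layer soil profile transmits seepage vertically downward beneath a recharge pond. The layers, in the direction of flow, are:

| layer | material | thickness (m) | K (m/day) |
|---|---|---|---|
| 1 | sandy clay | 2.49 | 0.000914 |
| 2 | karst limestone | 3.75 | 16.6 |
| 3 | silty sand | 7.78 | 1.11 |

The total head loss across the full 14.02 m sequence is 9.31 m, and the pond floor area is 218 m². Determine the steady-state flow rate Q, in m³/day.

Flow is perpendicular to layering, so the layers act in series and the equivalent K is the thickness-weighted harmonic mean.
Total thickness L = 2.49 + 3.75 + 7.78 = 14.02 m.
Σ(b_i/K_i) = 2.49/0.000914 + 3.75/16.6 + 7.78/1.11 = 2732 d.
K_eq = L / Σ(b_i/K_i) = 14.02 / 2732 = 0.005133 m/day.
Q = K_eq · A · (Δh/L) = 0.005133 × 218 × (9.31/14.02) = 0.7430 m³/day.

0.743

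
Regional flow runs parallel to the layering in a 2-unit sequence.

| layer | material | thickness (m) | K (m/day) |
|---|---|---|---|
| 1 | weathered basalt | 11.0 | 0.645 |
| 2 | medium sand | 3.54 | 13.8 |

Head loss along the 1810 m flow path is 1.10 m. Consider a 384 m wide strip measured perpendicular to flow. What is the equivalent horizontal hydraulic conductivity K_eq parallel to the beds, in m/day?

Flow is parallel to layering, so each bed carries its own Darcy discharge and the transmissivities add.
Σ(K_i·b_i) = 0.645×11.0 + 13.8×3.54 = 55.95 m²/day.
Total thickness b = 14.54 m, so K_eq = Σ(K_i·b_i)/b = 3.848 m/day.

3.85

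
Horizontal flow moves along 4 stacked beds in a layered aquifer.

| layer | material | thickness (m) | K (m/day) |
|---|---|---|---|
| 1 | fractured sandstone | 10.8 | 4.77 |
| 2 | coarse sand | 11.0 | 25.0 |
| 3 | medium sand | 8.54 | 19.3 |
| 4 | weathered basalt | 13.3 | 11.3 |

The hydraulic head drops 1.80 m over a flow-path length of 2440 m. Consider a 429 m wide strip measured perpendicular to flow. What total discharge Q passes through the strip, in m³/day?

Flow is parallel to layering, so each bed carries its own Darcy discharge and the transmissivities add.
Σ(K_i·b_i) = 4.77×10.8 + 25.0×11.0 + 19.3×8.54 + 11.3×13.3 = 641.6 m²/day.
Hydraulic gradient i = Δh / L = 1.80 / 2440 = 0.0007377.
Q = Σ(K_i·b_i) · W · i = 641.6 × 429 × 0.0007377 = 203.1 m³/day.

203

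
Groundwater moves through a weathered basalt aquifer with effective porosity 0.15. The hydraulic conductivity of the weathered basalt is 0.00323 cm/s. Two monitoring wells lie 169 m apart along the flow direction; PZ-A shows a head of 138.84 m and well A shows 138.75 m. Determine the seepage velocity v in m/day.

Convert K: 0.00323 cm/s × 864 = 2.791 m/day.
Hydraulic gradient i = (138.84 − 138.75) / 169 = 0.09 / 169 = 0.0005325.
Darcy flux q = K · i = 2.791 × 0.0005325 = 0.001486 m/day.
Seepage velocity v = q / n_e = 0.001486 / 0.15 = 0.009908 m/day.

0.00991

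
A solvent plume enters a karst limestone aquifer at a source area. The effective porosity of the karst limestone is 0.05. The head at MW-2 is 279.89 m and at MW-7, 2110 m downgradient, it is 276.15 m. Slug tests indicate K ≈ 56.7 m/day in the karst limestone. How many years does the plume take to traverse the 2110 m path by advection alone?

2.87

Hydraulic gradient i = (279.89 − 276.15) / 2110 = 3.74 / 2110 = 0.001773.
Darcy flux q = K · i = 56.70 × 0.001773 = 0.1005 m/day.
Seepage velocity v = q / n_e = 0.1005 / 0.05 = 2.010 m/day.
Travel time t = L / v = 2110 / 2.010 = 1050 days = 2.874 years.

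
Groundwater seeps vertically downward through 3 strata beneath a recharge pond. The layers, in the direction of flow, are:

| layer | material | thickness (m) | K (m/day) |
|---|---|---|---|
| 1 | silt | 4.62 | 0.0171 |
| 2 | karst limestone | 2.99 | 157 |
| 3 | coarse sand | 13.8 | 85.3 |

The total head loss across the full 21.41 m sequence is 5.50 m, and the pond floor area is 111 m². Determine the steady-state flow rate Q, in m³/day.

2.26

Flow is perpendicular to layering, so the layers act in series and the equivalent K is the thickness-weighted harmonic mean.
Total thickness L = 4.62 + 2.99 + 13.8 = 21.41 m.
Σ(b_i/K_i) = 4.62/0.0171 + 2.99/157 + 13.8/85.3 = 270.4 d.
K_eq = L / Σ(b_i/K_i) = 21.41 / 270.4 = 0.07919 m/day.
Q = K_eq · A · (Δh/L) = 0.07919 × 111 × (5.50/21.41) = 2.258 m³/day.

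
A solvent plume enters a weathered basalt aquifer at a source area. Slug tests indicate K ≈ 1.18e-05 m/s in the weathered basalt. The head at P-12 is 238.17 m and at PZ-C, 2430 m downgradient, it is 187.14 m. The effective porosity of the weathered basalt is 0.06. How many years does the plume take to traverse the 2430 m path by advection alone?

Convert K: 1.18e-05 m/s × 86400 = 1.020 m/day.
Hydraulic gradient i = (238.17 − 187.14) / 2430 = 51.03 / 2430 = 0.02100.
Darcy flux q = K · i = 1.020 × 0.02100 = 0.02141 m/day.
Seepage velocity v = q / n_e = 0.02141 / 0.06 = 0.3568 m/day.
Travel time t = L / v = 2430 / 0.3568 = 6810 days = 18.64 years.

18.6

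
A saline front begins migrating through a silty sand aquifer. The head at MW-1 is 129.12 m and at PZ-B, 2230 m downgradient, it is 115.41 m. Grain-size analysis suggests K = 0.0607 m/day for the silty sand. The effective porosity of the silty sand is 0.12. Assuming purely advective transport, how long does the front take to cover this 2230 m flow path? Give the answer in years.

1960

Hydraulic gradient i = (129.12 − 115.41) / 2230 = 13.71 / 2230 = 0.006148.
Darcy flux q = K · i = 0.06070 × 0.006148 = 0.0003732 m/day.
Seepage velocity v = q / n_e = 0.0003732 / 0.12 = 0.003110 m/day.
Travel time t = L / v = 2230 / 0.003110 = 7.171e+05 days = 1963 years.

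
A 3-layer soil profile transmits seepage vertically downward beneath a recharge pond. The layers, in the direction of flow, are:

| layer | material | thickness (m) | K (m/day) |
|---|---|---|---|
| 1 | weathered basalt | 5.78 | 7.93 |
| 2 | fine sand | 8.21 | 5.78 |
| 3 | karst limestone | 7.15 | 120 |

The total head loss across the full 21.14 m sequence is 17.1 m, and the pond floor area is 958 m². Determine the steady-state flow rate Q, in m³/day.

7420

Flow is perpendicular to layering, so the layers act in series and the equivalent K is the thickness-weighted harmonic mean.
Total thickness L = 5.78 + 8.21 + 7.15 = 21.14 m.
Σ(b_i/K_i) = 5.78/7.93 + 8.21/5.78 + 7.15/120 = 2.209 d.
K_eq = L / Σ(b_i/K_i) = 21.14 / 2.209 = 9.570 m/day.
Q = K_eq · A · (Δh/L) = 9.570 × 958 × (17.1/21.14) = 7416 m³/day.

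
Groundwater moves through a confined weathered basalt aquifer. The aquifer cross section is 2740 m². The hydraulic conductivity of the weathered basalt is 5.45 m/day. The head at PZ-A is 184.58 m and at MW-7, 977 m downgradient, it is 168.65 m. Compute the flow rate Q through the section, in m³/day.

Hydraulic gradient i = (184.58 − 168.65) / 977 = 15.93 / 977 = 0.01631.
Darcy's law: Q = K · A · i = 5.450 × 2740 × 0.01631 = 243.5 m³/day.

243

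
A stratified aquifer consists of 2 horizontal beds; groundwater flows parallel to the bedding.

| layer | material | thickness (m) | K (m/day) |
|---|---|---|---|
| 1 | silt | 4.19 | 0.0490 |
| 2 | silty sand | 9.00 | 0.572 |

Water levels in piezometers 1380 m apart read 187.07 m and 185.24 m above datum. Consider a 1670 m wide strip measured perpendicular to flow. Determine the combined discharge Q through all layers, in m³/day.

Flow is parallel to layering, so each bed carries its own Darcy discharge and the transmissivities add.
Σ(K_i·b_i) = 0.0490×4.19 + 0.572×9.00 = 5.353 m²/day.
Hydraulic gradient i = (187.07 − 185.24) / 1380 = 1.83 / 1380 = 0.001326.
Q = Σ(K_i·b_i) · W · i = 5.353 × 1670 × 0.001326 = 11.86 m³/day.

11.9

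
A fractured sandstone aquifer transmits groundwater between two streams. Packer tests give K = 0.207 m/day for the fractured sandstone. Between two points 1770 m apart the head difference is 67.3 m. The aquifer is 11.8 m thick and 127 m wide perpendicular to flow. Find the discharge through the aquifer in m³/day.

Cross-sectional area A = 127 × 11.8 = 1499 m².
Hydraulic gradient i = Δh / L = 67.3 / 1770 = 0.03802.
Darcy's law: Q = K · A · i = 0.2070 × 1499 × 0.03802 = 11.79 m³/day.

11.8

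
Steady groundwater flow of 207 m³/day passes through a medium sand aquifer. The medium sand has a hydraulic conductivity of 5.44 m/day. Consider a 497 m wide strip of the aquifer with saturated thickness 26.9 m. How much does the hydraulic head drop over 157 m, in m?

Cross-sectional area A = 497 × 26.9 = 13369 m².
From Q = K·A·i, i = Q / (K·A) = 207 / (5.440 × 13369) = 0.002846.
Head loss Δh = i · L = 0.002846 × 157 = 0.4469 m.

0.447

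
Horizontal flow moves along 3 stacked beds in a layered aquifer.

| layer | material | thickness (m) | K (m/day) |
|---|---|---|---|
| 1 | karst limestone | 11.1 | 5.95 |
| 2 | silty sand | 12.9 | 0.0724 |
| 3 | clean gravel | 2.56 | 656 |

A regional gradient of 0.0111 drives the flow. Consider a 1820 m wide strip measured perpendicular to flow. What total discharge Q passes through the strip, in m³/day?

35300

Flow is parallel to layering, so each bed carries its own Darcy discharge and the transmissivities add.
Σ(K_i·b_i) = 5.95×11.1 + 0.0724×12.9 + 656×2.56 = 1746 m²/day.
Hydraulic gradient i = 0.0111.
Q = Σ(K_i·b_i) · W · i = 1746 × 1820 × 0.01110 = 35280 m³/day.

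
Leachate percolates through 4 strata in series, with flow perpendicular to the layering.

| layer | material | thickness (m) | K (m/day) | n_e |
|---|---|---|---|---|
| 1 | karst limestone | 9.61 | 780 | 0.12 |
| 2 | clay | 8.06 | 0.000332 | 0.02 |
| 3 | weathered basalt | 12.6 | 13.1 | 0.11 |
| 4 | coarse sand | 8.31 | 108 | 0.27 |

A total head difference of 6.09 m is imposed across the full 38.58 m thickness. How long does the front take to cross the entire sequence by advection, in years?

54.0

With flow normal to the layers, continuity requires the same specific discharge q through every layer.
Σ(b_i/K_i) = 9.61/780 + 8.06/0.000332 + 12.6/13.1 + 8.31/108 = 24278 d.
q = Δh / Σ(b_i/K_i) = 6.09 / 24278 = 0.0002508 m/day.
In each layer the seepage velocity is v_i = q/n_i, so the layer transit time is t_i = b_i·n_i / q:
  layer 1 (karst limestone): t_1 = 9.61 × 0.12 / 0.0002508 = 4597 d
  layer 2 (clay): t_2 = 8.06 × 0.02 / 0.0002508 = 642.6 d
  layer 3 (weathered basalt): t_3 = 12.6 × 0.11 / 0.0002508 = 5525 d
  layer 4 (coarse sand): t_4 = 8.31 × 0.27 / 0.0002508 = 8945 d
Total t = Σ t_i = 19710 days = 53.96 years.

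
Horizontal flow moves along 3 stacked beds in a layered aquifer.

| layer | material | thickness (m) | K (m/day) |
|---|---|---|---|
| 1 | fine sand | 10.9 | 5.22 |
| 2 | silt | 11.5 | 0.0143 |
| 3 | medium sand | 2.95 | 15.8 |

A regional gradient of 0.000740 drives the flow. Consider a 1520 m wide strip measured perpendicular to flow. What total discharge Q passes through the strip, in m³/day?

Flow is parallel to layering, so each bed carries its own Darcy discharge and the transmissivities add.
Σ(K_i·b_i) = 5.22×10.9 + 0.0143×11.5 + 15.8×2.95 = 103.7 m²/day.
Hydraulic gradient i = 0.000740.
Q = Σ(K_i·b_i) · W · i = 103.7 × 1520 × 0.0007400 = 116.6 m³/day.

117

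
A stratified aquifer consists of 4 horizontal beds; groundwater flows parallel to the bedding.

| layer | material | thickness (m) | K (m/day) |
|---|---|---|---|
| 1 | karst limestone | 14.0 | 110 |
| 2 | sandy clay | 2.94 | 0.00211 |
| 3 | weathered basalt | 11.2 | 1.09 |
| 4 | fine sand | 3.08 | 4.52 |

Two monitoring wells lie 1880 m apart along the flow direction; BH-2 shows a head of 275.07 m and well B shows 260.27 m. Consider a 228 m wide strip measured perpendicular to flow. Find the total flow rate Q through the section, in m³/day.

Flow is parallel to layering, so each bed carries its own Darcy discharge and the transmissivities add.
Σ(K_i·b_i) = 110×14.0 + 0.00211×2.94 + 1.09×11.2 + 4.52×3.08 = 1566 m²/day.
Hydraulic gradient i = (275.07 − 260.27) / 1880 = 14.8 / 1880 = 0.007872.
Q = Σ(K_i·b_i) · W · i = 1566 × 228 × 0.007872 = 2811 m³/day.

2810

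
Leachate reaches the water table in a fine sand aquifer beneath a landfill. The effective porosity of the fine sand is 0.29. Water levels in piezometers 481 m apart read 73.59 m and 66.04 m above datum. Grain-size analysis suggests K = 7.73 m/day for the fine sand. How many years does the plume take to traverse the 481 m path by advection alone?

3.15

Hydraulic gradient i = (73.59 − 66.04) / 481 = 7.55 / 481 = 0.01570.
Darcy flux q = K · i = 7.730 × 0.01570 = 0.1213 m/day.
Seepage velocity v = q / n_e = 0.1213 / 0.29 = 0.4184 m/day.
Travel time t = L / v = 481 / 0.4184 = 1150 days = 3.148 years.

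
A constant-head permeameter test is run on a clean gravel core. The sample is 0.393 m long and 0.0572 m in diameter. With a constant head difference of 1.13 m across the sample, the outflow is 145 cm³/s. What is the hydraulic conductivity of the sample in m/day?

Cross-sectional area A = π·(d/2)² = π × (0.0572/2)² = 0.002570 m².
Convert discharge: 145 cm³/s = 0.0001450 m³/s.
Darcy's law rearranged: K = Q·L / (A·Δh) = 0.0001450 × 0.393 / (0.002570 × 1.13) = 0.01962 m/s = 1696 m/day.

1700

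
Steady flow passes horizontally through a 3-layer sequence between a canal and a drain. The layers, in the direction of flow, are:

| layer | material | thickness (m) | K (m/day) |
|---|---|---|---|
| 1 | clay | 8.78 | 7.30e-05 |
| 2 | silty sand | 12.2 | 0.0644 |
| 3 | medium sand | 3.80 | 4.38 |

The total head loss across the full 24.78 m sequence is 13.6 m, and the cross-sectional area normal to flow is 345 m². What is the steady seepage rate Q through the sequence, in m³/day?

Flow is perpendicular to layering, so the layers act in series and the equivalent K is the thickness-weighted harmonic mean.
Total thickness L = 8.78 + 12.2 + 3.80 = 24.78 m.
Σ(b_i/K_i) = 8.78/7.30e-05 + 12.2/0.0644 + 3.80/4.38 = 1.205e+05 d.
K_eq = L / Σ(b_i/K_i) = 24.78 / 1.205e+05 = 0.0002057 m/day.
Q = K_eq · A · (Δh/L) = 0.0002057 × 345 × (13.6/24.78) = 0.03895 m³/day.

0.0389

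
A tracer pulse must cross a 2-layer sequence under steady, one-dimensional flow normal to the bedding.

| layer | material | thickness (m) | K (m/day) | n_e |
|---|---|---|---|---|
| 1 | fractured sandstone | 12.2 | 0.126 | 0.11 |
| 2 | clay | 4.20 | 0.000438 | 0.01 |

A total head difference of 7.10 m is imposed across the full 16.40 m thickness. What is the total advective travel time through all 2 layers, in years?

With flow normal to the layers, continuity requires the same specific discharge q through every layer.
Σ(b_i/K_i) = 12.2/0.126 + 4.20/0.000438 = 9686 d.
q = Δh / Σ(b_i/K_i) = 7.10 / 9686 = 0.0007330 m/day.
In each layer the seepage velocity is v_i = q/n_i, so the layer transit time is t_i = b_i·n_i / q:
  layer 1 (fractured sandstone): t_1 = 12.2 × 0.11 / 0.0007330 = 1831 d
  layer 2 (clay): t_2 = 4.20 × 0.01 / 0.0007330 = 57.30 d
Total t = Σ t_i = 1888 days = 5.169 years.

5.17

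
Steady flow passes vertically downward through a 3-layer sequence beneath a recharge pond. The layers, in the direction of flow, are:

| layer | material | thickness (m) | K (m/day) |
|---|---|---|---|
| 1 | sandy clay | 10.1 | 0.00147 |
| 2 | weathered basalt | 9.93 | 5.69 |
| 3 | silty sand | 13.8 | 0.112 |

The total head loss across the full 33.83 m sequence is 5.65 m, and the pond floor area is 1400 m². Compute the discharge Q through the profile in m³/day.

Flow is perpendicular to layering, so the layers act in series and the equivalent K is the thickness-weighted harmonic mean.
Total thickness L = 10.1 + 9.93 + 13.8 = 33.83 m.
Σ(b_i/K_i) = 10.1/0.00147 + 9.93/5.69 + 13.8/0.112 = 6996 d.
K_eq = L / Σ(b_i/K_i) = 33.83 / 6996 = 0.004836 m/day.
Q = K_eq · A · (Δh/L) = 0.004836 × 1400 × (5.65/33.83) = 1.131 m³/day.

1.13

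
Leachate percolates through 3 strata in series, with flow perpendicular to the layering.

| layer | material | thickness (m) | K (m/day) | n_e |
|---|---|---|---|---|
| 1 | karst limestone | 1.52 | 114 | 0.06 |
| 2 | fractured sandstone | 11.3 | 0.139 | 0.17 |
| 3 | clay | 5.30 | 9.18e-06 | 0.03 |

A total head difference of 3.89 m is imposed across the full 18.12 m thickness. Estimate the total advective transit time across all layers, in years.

882

With flow normal to the layers, continuity requires the same specific discharge q through every layer.
Σ(b_i/K_i) = 1.52/114 + 11.3/0.139 + 5.30/9.18e-06 = 5.774e+05 d.
q = Δh / Σ(b_i/K_i) = 3.89 / 5.774e+05 = 6.737e-06 m/day.
In each layer the seepage velocity is v_i = q/n_i, so the layer transit time is t_i = b_i·n_i / q:
  layer 1 (karst limestone): t_1 = 1.52 × 0.06 / 6.737e-06 = 13538 d
  layer 2 (fractured sandstone): t_2 = 11.3 × 0.17 / 6.737e-06 = 2.851e+05 d
  layer 3 (clay): t_3 = 5.30 × 0.03 / 6.737e-06 = 23602 d
Total t = Σ t_i = 3.223e+05 days = 882.4 years.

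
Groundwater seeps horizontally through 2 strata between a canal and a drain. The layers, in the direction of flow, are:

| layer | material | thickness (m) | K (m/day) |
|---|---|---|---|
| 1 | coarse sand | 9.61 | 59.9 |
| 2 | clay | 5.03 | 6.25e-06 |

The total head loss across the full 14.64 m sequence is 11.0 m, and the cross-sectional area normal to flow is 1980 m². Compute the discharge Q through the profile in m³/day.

0.0271

Flow is perpendicular to layering, so the layers act in series and the equivalent K is the thickness-weighted harmonic mean.
Total thickness L = 9.61 + 5.03 = 14.64 m.
Σ(b_i/K_i) = 9.61/59.9 + 5.03/6.25e-06 = 8.048e+05 d.
K_eq = L / Σ(b_i/K_i) = 14.64 / 8.048e+05 = 1.819e-05 m/day.
Q = K_eq · A · (Δh/L) = 1.819e-05 × 1980 × (11.0/14.64) = 0.02706 m³/day.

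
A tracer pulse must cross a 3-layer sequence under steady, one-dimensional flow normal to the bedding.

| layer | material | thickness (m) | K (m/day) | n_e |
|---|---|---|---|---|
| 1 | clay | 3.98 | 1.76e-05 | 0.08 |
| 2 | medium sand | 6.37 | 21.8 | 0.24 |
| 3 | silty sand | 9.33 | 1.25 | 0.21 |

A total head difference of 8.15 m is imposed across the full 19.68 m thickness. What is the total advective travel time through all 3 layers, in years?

With flow normal to the layers, continuity requires the same specific discharge q through every layer.
Σ(b_i/K_i) = 3.98/1.76e-05 + 6.37/21.8 + 9.33/1.25 = 2.261e+05 d.
q = Δh / Σ(b_i/K_i) = 8.15 / 2.261e+05 = 3.604e-05 m/day.
In each layer the seepage velocity is v_i = q/n_i, so the layer transit time is t_i = b_i·n_i / q:
  layer 1 (clay): t_1 = 3.98 × 0.08 / 3.604e-05 = 8835 d
  layer 2 (medium sand): t_2 = 6.37 × 0.24 / 3.604e-05 = 42421 d
  layer 3 (silty sand): t_3 = 9.33 × 0.21 / 3.604e-05 = 54366 d
Total t = Σ t_i = 1.056e+05 days = 289.2 years.

289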